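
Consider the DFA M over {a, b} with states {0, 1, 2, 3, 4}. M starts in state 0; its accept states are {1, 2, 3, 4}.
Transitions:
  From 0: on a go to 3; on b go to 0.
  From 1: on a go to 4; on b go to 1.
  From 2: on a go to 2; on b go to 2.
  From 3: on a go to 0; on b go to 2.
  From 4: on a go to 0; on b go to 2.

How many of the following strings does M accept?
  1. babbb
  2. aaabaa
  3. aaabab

3

babbb: accepted
aaabaa: accepted
aaabab: accepted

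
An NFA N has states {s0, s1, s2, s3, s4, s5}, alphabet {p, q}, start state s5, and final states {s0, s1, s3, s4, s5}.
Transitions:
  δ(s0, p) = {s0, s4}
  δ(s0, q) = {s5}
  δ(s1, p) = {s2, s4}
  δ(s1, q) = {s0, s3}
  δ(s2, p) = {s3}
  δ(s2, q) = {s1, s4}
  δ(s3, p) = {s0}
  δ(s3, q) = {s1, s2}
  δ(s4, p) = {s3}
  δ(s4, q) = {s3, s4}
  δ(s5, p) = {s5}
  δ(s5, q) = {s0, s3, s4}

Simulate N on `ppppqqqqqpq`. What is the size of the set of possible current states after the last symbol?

Start: {s5}
read p: {s5}
read p: {s5}
read p: {s5}
read p: {s5}
read q: {s0, s3, s4}
read q: {s1, s2, s3, s4, s5}
read q: {s0, s1, s2, s3, s4}
read q: {s0, s1, s2, s3, s4, s5}
read q: {s0, s1, s2, s3, s4, s5}
read p: {s0, s2, s3, s4, s5}
read q: {s0, s1, s2, s3, s4, s5}
Final reachable set {s0, s1, s2, s3, s4, s5} has 6 states.

6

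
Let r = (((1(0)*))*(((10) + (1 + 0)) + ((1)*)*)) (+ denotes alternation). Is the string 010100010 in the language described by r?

No split of 010100010 into u·v has ((1(0)*))* matching u and (((10)+(1+0))+((1)*)*) matching v.

no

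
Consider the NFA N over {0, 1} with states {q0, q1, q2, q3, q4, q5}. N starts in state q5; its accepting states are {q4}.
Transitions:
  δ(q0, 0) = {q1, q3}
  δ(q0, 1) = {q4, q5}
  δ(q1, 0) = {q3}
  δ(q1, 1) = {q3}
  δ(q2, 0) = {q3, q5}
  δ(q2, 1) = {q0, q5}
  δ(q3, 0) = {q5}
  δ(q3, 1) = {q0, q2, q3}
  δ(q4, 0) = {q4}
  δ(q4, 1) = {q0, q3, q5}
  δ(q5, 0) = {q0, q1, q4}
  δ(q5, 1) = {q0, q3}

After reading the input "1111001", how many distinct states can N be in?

Start: {q5}
read 1: {q0, q3}
read 1: {q0, q2, q3, q4, q5}
read 1: {q0, q2, q3, q4, q5}
read 1: {q0, q2, q3, q4, q5}
read 0: {q0, q1, q3, q4, q5}
read 0: {q0, q1, q3, q4, q5}
read 1: {q0, q2, q3, q4, q5}
Final reachable set {q0, q2, q3, q4, q5} has 5 states.

5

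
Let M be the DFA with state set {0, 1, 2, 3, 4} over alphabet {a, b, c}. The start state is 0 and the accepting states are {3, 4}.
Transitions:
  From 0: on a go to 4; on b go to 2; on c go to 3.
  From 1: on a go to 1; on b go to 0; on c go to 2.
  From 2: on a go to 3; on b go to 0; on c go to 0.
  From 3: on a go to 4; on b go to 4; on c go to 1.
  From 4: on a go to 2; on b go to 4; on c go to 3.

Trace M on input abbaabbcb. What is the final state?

4

0 --a--> 4
4 --b--> 4
4 --b--> 4
4 --a--> 2
2 --a--> 3
3 --b--> 4
4 --b--> 4
4 --c--> 3
3 --b--> 4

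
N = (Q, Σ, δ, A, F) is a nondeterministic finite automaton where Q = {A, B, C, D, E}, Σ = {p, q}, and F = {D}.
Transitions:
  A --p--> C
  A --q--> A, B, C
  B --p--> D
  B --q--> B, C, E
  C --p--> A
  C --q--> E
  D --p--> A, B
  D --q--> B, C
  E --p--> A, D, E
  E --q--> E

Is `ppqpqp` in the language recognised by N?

accepted

Start: {A}
read p: {C}
read p: {A}
read q: {A, B, C}
read p: {A, C, D}
read q: {A, B, C, E}
read p: {A, C, D, E}
Reachable ∩ accepting = {D} — nonempty.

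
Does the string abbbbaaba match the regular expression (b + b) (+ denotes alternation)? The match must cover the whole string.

no

Neither b nor b matches abbbbaaba.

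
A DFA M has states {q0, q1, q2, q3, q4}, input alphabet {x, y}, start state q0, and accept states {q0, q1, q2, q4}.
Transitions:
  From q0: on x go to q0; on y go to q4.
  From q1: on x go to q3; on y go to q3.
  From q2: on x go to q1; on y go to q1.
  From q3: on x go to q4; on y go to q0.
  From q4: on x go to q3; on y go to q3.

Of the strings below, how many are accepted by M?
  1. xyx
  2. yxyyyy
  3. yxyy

xyx: rejected
yxyyyy: accepted
yxyy: accepted

2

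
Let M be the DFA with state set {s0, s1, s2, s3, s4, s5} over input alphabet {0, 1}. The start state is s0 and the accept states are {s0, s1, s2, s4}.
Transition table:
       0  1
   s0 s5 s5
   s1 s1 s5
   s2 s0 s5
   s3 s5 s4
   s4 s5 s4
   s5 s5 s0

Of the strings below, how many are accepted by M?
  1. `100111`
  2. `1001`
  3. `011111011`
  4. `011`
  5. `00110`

`100111`: accepted
`1001`: accepted
`011111011`: rejected
`011`: rejected
`00110`: rejected

2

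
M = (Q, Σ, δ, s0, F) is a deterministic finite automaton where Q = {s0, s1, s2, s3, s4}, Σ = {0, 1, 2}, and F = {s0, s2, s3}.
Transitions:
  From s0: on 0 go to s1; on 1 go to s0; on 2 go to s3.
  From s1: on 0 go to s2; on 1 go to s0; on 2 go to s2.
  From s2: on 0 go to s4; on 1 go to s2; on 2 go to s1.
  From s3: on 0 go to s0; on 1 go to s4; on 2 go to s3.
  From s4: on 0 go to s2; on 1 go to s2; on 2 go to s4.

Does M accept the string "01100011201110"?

rejected

s0 --0--> s1
s1 --1--> s0
s0 --1--> s0
s0 --0--> s1
s1 --0--> s2
s2 --0--> s4
s4 --1--> s2
s2 --1--> s2
s2 --2--> s1
s1 --0--> s2
s2 --1--> s2
s2 --1--> s2
s2 --1--> s2
s2 --0--> s4
End in state s4, which is not an accepting state.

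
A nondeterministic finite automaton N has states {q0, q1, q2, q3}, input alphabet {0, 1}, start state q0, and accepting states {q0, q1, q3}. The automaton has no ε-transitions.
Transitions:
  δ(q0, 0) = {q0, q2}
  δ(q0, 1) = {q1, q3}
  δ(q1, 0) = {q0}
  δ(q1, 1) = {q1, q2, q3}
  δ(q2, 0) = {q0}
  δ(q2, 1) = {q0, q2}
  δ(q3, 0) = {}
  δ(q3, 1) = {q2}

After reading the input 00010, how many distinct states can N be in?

2

Start: {q0}
read 0: {q0, q2}
read 0: {q0, q2}
read 0: {q0, q2}
read 1: {q0, q1, q2, q3}
read 0: {q0, q2}
Final reachable set {q0, q2} has 2 states.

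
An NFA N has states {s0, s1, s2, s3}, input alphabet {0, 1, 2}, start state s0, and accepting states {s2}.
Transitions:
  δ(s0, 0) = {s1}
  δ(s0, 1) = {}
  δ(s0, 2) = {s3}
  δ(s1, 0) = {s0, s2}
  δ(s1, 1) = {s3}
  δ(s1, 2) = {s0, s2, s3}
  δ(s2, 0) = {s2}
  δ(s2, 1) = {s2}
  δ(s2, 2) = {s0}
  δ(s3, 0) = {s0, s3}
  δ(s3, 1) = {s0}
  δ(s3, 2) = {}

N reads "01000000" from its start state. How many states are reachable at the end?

Start: {s0}
read 0: {s1}
read 1: {s3}
read 0: {s0, s3}
read 0: {s0, s1, s3}
read 0: {s0, s1, s2, s3}
read 0: {s0, s1, s2, s3}
read 0: {s0, s1, s2, s3}
read 0: {s0, s1, s2, s3}
Final reachable set {s0, s1, s2, s3} has 4 states.

4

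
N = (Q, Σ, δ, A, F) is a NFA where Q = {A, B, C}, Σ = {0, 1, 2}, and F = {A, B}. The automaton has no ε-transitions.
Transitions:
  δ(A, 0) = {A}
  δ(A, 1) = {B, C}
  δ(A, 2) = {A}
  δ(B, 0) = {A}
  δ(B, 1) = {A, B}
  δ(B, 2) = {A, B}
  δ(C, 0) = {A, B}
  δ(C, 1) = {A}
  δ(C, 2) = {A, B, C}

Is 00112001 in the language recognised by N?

Start: {A}
read 0: {A}
read 0: {A}
read 1: {B, C}
read 1: {A, B}
read 2: {A, B}
read 0: {A}
read 0: {A}
read 1: {B, C}
Reachable ∩ accepting = {B} — nonempty.

accepted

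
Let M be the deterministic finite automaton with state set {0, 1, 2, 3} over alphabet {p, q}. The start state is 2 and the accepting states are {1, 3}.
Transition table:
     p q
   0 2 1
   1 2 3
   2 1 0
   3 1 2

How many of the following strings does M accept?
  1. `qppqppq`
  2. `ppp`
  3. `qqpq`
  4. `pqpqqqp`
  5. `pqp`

2

`qppqppq`: rejected
`ppp`: accepted
`qqpq`: rejected
`pqpqqqp`: rejected
`pqp`: accepted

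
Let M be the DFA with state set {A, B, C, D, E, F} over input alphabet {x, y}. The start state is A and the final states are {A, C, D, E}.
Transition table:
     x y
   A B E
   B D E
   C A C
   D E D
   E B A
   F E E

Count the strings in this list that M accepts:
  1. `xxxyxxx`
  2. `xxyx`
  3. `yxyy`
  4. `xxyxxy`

`xxxyxxx`: accepted
`xxyx`: accepted
`yxyy`: accepted
`xxyxxy`: accepted

4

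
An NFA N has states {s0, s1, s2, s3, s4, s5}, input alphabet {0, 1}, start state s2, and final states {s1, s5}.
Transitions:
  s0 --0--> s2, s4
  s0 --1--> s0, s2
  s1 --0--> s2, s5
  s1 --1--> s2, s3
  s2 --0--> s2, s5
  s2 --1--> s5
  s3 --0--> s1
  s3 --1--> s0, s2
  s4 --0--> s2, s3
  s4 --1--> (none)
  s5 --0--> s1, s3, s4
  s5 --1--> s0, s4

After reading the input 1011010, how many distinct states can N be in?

5

Start: {s2}
read 1: {s5}
read 0: {s1, s3, s4}
read 1: {s0, s2, s3}
read 1: {s0, s2, s5}
read 0: {s1, s2, s3, s4, s5}
read 1: {s0, s2, s3, s4, s5}
read 0: {s1, s2, s3, s4, s5}
Final reachable set {s1, s2, s3, s4, s5} has 5 states.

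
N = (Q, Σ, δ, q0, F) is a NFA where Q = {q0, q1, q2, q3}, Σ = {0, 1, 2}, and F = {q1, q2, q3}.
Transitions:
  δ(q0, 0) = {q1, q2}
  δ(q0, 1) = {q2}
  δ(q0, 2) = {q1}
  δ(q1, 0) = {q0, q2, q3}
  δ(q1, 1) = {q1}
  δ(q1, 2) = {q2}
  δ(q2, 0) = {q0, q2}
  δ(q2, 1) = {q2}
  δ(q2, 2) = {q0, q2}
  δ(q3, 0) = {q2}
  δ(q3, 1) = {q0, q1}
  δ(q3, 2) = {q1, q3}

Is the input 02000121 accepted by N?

accepted

Start: {q0}
read 0: {q1, q2}
read 2: {q0, q2}
read 0: {q0, q1, q2}
read 0: {q0, q1, q2, q3}
read 0: {q0, q1, q2, q3}
read 1: {q0, q1, q2}
read 2: {q0, q1, q2}
read 1: {q1, q2}
Reachable ∩ accepting = {q1, q2} — nonempty.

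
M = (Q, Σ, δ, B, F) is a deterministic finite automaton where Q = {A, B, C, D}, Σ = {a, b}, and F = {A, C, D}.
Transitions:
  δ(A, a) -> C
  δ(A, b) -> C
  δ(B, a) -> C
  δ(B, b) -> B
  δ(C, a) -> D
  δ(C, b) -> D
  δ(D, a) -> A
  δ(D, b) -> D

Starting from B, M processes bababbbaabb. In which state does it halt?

D

B --b--> B
B --a--> C
C --b--> D
D --a--> A
A --b--> C
C --b--> D
D --b--> D
D --a--> A
A --a--> C
C --b--> D
D --b--> D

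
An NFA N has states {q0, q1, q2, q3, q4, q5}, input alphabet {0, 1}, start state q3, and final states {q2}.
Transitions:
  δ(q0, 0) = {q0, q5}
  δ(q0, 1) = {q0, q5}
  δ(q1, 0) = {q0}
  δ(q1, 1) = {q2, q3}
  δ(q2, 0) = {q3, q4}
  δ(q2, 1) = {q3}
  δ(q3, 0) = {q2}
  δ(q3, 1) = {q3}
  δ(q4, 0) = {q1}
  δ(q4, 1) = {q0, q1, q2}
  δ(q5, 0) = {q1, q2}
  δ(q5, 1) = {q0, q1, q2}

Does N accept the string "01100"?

Start: {q3}
read 0: {q2}
read 1: {q3}
read 1: {q3}
read 0: {q2}
read 0: {q3, q4}
Reachable ∩ accepting = {} — empty.

rejected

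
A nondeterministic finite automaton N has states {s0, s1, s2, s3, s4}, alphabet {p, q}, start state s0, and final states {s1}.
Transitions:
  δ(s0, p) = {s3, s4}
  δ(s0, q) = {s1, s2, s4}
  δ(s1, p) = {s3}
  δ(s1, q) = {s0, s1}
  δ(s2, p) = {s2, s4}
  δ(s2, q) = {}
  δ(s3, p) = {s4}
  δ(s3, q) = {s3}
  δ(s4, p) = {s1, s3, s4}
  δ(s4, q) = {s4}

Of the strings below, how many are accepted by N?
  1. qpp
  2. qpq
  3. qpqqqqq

qpp: accepted
qpq: accepted
qpqqqqq: accepted

3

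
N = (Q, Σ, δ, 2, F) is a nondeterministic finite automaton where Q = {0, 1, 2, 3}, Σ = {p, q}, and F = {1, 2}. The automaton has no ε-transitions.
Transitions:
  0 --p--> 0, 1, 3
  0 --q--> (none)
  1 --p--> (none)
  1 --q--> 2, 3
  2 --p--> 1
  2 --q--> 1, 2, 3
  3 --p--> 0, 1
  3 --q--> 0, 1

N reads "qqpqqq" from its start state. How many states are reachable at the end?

4

Start: {2}
read q: {1, 2, 3}
read q: {0, 1, 2, 3}
read p: {0, 1, 3}
read q: {0, 1, 2, 3}
read q: {0, 1, 2, 3}
read q: {0, 1, 2, 3}
Final reachable set {0, 1, 2, 3} has 4 states.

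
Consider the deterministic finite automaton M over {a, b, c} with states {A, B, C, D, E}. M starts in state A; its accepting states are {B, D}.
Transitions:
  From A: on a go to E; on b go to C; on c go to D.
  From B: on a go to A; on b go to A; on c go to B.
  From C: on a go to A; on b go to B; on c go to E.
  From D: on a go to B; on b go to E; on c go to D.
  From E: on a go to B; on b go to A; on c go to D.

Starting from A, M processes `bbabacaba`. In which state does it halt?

E

A --b--> C
C --b--> B
B --a--> A
A --b--> C
C --a--> A
A --c--> D
D --a--> B
B --b--> A
A --a--> E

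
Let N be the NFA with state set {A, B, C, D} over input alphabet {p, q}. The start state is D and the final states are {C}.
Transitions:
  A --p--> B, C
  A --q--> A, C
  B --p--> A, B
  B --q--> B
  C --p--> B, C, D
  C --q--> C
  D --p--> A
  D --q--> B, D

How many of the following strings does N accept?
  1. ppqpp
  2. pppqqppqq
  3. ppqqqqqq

3

ppqpp: accepted
pppqqppqq: accepted
ppqqqqqq: accepted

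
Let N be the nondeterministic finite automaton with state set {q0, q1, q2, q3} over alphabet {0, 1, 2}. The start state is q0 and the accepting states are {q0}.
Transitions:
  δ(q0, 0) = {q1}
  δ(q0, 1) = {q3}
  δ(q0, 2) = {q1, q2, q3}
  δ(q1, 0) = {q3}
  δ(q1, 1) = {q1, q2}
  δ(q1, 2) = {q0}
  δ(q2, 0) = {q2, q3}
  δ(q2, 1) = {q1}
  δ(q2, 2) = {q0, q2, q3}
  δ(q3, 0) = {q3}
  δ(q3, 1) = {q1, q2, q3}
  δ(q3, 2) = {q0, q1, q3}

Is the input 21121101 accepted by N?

rejected

Start: {q0}
read 2: {q1, q2, q3}
read 1: {q1, q2, q3}
read 1: {q1, q2, q3}
read 2: {q0, q1, q2, q3}
read 1: {q1, q2, q3}
read 1: {q1, q2, q3}
read 0: {q2, q3}
read 1: {q1, q2, q3}
Reachable ∩ accepting = {} — empty.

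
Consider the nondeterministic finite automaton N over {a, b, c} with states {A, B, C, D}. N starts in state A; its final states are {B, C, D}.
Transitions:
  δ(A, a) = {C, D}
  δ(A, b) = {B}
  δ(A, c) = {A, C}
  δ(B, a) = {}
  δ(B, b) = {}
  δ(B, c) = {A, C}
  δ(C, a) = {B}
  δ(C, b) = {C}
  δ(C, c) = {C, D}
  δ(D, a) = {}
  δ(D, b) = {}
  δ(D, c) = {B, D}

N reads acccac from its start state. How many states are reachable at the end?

4

Start: {A}
read a: {C, D}
read c: {B, C, D}
read c: {A, B, C, D}
read c: {A, B, C, D}
read a: {B, C, D}
read c: {A, B, C, D}
Final reachable set {A, B, C, D} has 4 states.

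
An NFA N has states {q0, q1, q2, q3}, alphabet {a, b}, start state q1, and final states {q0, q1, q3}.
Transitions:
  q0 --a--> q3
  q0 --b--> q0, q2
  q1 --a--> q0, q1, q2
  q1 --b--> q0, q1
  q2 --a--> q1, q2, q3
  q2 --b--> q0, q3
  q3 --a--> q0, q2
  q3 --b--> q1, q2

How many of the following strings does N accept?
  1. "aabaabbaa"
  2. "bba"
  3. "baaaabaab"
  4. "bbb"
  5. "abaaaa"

"aabaabbaa": accepted
"bba": accepted
"baaaabaab": accepted
"bbb": accepted
"abaaaa": accepted

5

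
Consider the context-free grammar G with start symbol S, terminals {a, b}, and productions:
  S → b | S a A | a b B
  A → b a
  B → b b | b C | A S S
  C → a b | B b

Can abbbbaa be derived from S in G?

no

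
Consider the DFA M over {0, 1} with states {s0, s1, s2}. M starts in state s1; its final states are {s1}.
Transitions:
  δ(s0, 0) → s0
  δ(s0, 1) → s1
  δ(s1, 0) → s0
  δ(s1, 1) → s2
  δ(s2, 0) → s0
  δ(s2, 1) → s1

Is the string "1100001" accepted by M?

s1 --1--> s2
s2 --1--> s1
s1 --0--> s0
s0 --0--> s0
s0 --0--> s0
s0 --0--> s0
s0 --1--> s1
End in state s1, which is an accepting state.

accepted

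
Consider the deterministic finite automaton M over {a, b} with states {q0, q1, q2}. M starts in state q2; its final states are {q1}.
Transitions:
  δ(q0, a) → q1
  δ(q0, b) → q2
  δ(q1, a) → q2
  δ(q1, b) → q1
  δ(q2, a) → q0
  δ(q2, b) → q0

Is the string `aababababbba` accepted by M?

q2 --a--> q0
q0 --a--> q1
q1 --b--> q1
q1 --a--> q2
q2 --b--> q0
q0 --a--> q1
q1 --b--> q1
q1 --a--> q2
q2 --b--> q0
q0 --b--> q2
q2 --b--> q0
q0 --a--> q1
End in state q1, which is an accepting state.

accepted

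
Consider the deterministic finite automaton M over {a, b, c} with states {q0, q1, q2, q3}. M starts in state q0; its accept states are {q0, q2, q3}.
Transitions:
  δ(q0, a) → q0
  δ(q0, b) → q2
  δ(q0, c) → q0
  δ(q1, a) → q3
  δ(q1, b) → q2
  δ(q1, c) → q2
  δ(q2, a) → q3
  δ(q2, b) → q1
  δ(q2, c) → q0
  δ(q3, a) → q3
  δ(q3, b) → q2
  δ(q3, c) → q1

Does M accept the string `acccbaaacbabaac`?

q0 --a--> q0
q0 --c--> q0
q0 --c--> q0
q0 --c--> q0
q0 --b--> q2
q2 --a--> q3
q3 --a--> q3
q3 --a--> q3
q3 --c--> q1
q1 --b--> q2
q2 --a--> q3
q3 --b--> q2
q2 --a--> q3
q3 --a--> q3
q3 --c--> q1
End in state q1, which is not an accepting state.

rejected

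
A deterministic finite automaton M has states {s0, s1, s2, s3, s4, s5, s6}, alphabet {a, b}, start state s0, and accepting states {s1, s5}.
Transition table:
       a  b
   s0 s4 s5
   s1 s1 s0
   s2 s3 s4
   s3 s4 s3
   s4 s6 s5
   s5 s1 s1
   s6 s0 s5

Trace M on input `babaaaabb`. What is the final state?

s0 --b--> s5
s5 --a--> s1
s1 --b--> s0
s0 --a--> s4
s4 --a--> s6
s6 --a--> s0
s0 --a--> s4
s4 --b--> s5
s5 --b--> s1

s1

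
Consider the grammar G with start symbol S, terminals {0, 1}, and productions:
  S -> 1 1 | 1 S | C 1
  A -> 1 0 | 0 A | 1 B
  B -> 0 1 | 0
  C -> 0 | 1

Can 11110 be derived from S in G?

no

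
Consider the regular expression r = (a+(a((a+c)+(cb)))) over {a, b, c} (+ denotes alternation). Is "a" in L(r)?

yes

The left alternative a matches a.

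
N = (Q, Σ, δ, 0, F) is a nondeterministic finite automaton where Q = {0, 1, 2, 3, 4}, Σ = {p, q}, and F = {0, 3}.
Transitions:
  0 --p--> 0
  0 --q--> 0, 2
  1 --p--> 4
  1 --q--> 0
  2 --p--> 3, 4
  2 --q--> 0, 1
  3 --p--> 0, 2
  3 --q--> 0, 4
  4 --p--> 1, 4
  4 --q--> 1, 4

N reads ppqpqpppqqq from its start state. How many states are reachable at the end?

Start: {0}
read p: {0}
read p: {0}
read q: {0, 2}
read p: {0, 3, 4}
read q: {0, 1, 2, 4}
read p: {0, 1, 3, 4}
read p: {0, 1, 2, 4}
read p: {0, 1, 3, 4}
read q: {0, 1, 2, 4}
read q: {0, 1, 2, 4}
read q: {0, 1, 2, 4}
Final reachable set {0, 1, 2, 4} has 4 states.

4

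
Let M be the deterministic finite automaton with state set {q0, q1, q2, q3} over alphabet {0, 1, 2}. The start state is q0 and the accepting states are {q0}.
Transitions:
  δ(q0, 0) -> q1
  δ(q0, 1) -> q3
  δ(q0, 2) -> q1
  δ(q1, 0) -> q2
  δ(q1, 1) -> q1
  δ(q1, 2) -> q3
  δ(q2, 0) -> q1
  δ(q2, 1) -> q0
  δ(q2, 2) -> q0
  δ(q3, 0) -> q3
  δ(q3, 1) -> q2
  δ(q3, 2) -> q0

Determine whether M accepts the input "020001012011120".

q0 --0--> q1
q1 --2--> q3
q3 --0--> q3
q3 --0--> q3
q3 --0--> q3
q3 --1--> q2
q2 --0--> q1
q1 --1--> q1
q1 --2--> q3
q3 --0--> q3
q3 --1--> q2
q2 --1--> q0
q0 --1--> q3
q3 --2--> q0
q0 --0--> q1
End in state q1, which is not an accepting state.

rejected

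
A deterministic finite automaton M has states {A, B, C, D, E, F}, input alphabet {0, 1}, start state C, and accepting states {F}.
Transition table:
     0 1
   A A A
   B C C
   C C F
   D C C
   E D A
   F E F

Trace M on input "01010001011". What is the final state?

A

C --0--> C
C --1--> F
F --0--> E
E --1--> A
A --0--> A
A --0--> A
A --0--> A
A --1--> A
A --0--> A
A --1--> A
A --1--> A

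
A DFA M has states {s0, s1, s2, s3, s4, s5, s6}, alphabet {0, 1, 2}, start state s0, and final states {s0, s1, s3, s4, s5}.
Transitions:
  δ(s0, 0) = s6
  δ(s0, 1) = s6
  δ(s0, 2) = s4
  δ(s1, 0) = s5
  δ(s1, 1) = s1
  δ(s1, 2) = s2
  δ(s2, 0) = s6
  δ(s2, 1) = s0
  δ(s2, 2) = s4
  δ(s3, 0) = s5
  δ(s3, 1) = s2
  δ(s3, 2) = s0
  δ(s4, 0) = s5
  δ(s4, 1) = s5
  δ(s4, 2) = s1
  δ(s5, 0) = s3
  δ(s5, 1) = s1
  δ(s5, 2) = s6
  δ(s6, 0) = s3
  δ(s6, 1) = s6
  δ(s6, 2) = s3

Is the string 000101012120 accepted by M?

accepted

s0 --0--> s6
s6 --0--> s3
s3 --0--> s5
s5 --1--> s1
s1 --0--> s5
s5 --1--> s1
s1 --0--> s5
s5 --1--> s1
s1 --2--> s2
s2 --1--> s0
s0 --2--> s4
s4 --0--> s5
End in state s5, which is an accepting state.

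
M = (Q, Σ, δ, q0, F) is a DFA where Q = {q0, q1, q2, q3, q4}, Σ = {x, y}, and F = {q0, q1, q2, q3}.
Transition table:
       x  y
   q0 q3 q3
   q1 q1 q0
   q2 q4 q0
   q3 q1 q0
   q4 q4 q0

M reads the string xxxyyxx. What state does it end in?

q1

q0 --x--> q3
q3 --x--> q1
q1 --x--> q1
q1 --y--> q0
q0 --y--> q3
q3 --x--> q1
q1 --x--> q1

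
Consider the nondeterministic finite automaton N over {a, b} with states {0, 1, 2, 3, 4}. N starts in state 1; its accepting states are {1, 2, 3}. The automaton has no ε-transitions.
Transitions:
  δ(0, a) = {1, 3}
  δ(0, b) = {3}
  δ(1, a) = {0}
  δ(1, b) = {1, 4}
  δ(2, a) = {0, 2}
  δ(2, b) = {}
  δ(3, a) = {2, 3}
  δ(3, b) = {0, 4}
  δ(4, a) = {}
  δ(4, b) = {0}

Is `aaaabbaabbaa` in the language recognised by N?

Start: {1}
read a: {0}
read a: {1, 3}
read a: {0, 2, 3}
read a: {0, 1, 2, 3}
read b: {0, 1, 3, 4}
read b: {0, 1, 3, 4}
read a: {0, 1, 2, 3}
read a: {0, 1, 2, 3}
read b: {0, 1, 3, 4}
read b: {0, 1, 3, 4}
read a: {0, 1, 2, 3}
read a: {0, 1, 2, 3}
Reachable ∩ accepting = {1, 2, 3} — nonempty.

accepted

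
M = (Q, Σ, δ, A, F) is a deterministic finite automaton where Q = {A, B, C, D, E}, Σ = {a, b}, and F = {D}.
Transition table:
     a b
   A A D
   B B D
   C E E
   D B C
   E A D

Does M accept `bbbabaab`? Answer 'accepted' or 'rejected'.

A --b--> D
D --b--> C
C --b--> E
E --a--> A
A --b--> D
D --a--> B
B --a--> B
B --b--> D
End in state D, which is an accepting state.

accepted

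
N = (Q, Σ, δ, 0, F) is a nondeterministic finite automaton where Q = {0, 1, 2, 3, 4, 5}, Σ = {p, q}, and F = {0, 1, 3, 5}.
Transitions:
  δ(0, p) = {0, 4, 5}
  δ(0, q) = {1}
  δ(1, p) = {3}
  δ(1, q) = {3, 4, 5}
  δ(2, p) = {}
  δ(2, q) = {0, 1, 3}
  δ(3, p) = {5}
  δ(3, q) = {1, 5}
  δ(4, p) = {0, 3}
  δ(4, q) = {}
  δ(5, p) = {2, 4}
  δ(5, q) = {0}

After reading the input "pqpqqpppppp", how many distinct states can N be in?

Start: {0}
read p: {0, 4, 5}
read q: {0, 1}
read p: {0, 3, 4, 5}
read q: {0, 1, 5}
read q: {0, 1, 3, 4, 5}
read p: {0, 2, 3, 4, 5}
read p: {0, 2, 3, 4, 5}
read p: {0, 2, 3, 4, 5}
read p: {0, 2, 3, 4, 5}
read p: {0, 2, 3, 4, 5}
read p: {0, 2, 3, 4, 5}
Final reachable set {0, 2, 3, 4, 5} has 5 states.

5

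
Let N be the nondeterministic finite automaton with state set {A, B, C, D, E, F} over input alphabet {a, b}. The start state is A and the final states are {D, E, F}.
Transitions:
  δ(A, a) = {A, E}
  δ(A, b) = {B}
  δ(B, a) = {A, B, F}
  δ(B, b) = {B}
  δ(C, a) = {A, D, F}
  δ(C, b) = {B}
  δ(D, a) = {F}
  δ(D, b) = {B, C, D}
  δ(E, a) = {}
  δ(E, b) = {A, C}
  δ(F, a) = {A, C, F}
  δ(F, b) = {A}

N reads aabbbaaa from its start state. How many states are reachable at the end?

6

Start: {A}
read a: {A, E}
read a: {A, E}
read b: {A, B, C}
read b: {B}
read b: {B}
read a: {A, B, F}
read a: {A, B, C, E, F}
read a: {A, B, C, D, E, F}
Final reachable set {A, B, C, D, E, F} has 6 states.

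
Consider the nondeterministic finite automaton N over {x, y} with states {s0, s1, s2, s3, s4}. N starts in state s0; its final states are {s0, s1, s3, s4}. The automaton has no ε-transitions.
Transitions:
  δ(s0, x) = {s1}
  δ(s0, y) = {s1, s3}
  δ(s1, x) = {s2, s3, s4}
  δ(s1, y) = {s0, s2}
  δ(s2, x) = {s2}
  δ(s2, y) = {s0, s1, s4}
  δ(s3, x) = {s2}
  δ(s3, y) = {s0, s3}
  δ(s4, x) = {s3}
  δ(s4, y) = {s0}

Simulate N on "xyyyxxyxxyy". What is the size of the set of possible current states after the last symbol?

Start: {s0}
read x: {s1}
read y: {s0, s2}
read y: {s0, s1, s3, s4}
read y: {s0, s1, s2, s3}
read x: {s1, s2, s3, s4}
read x: {s2, s3, s4}
read y: {s0, s1, s3, s4}
read x: {s1, s2, s3, s4}
read x: {s2, s3, s4}
read y: {s0, s1, s3, s4}
read y: {s0, s1, s2, s3}
Final reachable set {s0, s1, s2, s3} has 4 states.

4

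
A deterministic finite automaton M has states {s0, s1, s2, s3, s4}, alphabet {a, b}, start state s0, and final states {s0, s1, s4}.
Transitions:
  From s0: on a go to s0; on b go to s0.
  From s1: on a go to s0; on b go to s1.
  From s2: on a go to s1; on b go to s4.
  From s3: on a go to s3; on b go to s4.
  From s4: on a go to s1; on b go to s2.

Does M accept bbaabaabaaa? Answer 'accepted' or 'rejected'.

s0 --b--> s0
s0 --b--> s0
s0 --a--> s0
s0 --a--> s0
s0 --b--> s0
s0 --a--> s0
s0 --a--> s0
s0 --b--> s0
s0 --a--> s0
s0 --a--> s0
s0 --a--> s0
End in state s0, which is an accepting state.

accepted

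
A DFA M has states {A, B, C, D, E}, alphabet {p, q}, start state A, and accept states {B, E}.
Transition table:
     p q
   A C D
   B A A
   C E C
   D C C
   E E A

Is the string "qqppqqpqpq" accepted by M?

A --q--> D
D --q--> C
C --p--> E
E --p--> E
E --q--> A
A --q--> D
D --p--> C
C --q--> C
C --p--> E
E --q--> A
End in state A, which is not an accepting state.

rejected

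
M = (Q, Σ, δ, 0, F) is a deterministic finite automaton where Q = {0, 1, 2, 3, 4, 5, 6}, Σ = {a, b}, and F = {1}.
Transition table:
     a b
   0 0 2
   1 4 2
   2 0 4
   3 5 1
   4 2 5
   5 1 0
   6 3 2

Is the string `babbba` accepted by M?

0 --b--> 2
2 --a--> 0
0 --b--> 2
2 --b--> 4
4 --b--> 5
5 --a--> 1
End in state 1, which is an accepting state.

accepted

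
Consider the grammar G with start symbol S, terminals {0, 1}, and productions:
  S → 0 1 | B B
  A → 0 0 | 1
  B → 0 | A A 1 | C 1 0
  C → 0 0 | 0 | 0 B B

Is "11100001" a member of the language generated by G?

yes

S ⇒ BB ⇒ AA1B ⇒ 1A1B ⇒ 111B ⇒ 111AA1 ⇒ 11100A1 ⇒ 11100001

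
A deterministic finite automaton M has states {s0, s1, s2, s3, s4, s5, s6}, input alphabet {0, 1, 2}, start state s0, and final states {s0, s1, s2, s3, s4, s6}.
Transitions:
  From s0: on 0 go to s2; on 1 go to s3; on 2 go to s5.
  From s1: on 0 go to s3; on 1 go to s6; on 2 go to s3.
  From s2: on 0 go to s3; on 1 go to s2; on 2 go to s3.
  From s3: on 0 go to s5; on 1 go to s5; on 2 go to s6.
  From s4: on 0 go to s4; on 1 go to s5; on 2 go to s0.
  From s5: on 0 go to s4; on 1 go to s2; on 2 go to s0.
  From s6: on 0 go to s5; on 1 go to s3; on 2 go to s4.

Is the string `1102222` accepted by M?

s0 --1--> s3
s3 --1--> s5
s5 --0--> s4
s4 --2--> s0
s0 --2--> s5
s5 --2--> s0
s0 --2--> s5
End in state s5, which is not an accepting state.

rejected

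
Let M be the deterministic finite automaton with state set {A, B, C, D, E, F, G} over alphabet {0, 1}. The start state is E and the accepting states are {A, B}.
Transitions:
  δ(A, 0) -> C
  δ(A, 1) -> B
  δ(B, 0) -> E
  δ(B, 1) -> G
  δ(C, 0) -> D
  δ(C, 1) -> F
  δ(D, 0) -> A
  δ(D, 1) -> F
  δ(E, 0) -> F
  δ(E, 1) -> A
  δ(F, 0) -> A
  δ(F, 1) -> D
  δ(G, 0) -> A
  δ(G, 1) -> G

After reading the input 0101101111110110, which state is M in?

A

E --0--> F
F --1--> D
D --0--> A
A --1--> B
B --1--> G
G --0--> A
A --1--> B
B --1--> G
G --1--> G
G --1--> G
G --1--> G
G --1--> G
G --0--> A
A --1--> B
B --1--> G
G --0--> A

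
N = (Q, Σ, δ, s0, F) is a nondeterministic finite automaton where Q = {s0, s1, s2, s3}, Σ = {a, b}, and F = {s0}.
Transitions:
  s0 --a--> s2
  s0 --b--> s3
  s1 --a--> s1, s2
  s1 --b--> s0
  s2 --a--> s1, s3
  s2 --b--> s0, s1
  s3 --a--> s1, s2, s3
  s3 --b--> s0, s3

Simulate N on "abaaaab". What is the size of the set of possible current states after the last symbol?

3

Start: {s0}
read a: {s2}
read b: {s0, s1}
read a: {s1, s2}
read a: {s1, s2, s3}
read a: {s1, s2, s3}
read a: {s1, s2, s3}
read b: {s0, s1, s3}
Final reachable set {s0, s1, s3} has 3 states.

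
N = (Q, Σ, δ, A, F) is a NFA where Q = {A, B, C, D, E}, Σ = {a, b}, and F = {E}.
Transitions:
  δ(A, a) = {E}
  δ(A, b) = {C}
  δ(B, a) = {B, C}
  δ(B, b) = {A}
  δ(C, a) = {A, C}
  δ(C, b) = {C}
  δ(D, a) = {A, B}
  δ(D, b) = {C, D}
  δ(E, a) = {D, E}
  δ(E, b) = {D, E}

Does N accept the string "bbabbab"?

rejected

Start: {A}
read b: {C}
read b: {C}
read a: {A, C}
read b: {C}
read b: {C}
read a: {A, C}
read b: {C}
Reachable ∩ accepting = {} — empty.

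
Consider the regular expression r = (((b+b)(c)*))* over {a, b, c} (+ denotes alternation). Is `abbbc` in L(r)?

abbbc cannot be split into zero or more pieces each matching ((b+b)(c)*).

no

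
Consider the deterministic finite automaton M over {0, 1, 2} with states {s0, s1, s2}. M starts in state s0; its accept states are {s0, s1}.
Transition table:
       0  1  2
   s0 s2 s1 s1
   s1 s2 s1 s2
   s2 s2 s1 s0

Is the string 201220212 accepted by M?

s0 --2--> s1
s1 --0--> s2
s2 --1--> s1
s1 --2--> s2
s2 --2--> s0
s0 --0--> s2
s2 --2--> s0
s0 --1--> s1
s1 --2--> s2
End in state s2, which is not an accepting state.

rejected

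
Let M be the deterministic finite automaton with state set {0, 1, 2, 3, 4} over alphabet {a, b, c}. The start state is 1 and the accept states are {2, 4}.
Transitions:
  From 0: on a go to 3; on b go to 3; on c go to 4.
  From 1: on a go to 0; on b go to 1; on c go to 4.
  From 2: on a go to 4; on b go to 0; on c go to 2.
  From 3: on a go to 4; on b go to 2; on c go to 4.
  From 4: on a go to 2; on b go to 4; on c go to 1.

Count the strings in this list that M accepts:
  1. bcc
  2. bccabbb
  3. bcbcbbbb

bcc: rejected
bccabbb: rejected
bcbcbbbb: rejected

0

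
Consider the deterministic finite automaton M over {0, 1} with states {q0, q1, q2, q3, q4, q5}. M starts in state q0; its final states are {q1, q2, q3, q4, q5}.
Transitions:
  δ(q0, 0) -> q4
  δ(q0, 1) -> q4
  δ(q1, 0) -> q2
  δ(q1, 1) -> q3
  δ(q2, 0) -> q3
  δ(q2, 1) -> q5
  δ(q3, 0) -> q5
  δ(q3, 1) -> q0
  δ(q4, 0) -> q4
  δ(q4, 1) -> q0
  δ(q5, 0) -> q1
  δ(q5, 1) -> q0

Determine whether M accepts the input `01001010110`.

q0 --0--> q4
q4 --1--> q0
q0 --0--> q4
q4 --0--> q4
q4 --1--> q0
q0 --0--> q4
q4 --1--> q0
q0 --0--> q4
q4 --1--> q0
q0 --1--> q4
q4 --0--> q4
End in state q4, which is an accepting state.

accepted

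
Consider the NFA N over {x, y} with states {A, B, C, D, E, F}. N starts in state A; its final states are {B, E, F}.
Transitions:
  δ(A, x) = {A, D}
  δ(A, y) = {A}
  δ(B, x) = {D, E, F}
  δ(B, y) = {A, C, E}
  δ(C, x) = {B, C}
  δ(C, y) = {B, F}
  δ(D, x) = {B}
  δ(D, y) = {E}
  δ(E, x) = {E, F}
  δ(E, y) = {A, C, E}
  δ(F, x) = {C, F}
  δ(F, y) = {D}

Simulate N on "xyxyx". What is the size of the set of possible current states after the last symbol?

6

Start: {A}
read x: {A, D}
read y: {A, E}
read x: {A, D, E, F}
read y: {A, C, D, E}
read x: {A, B, C, D, E, F}
Final reachable set {A, B, C, D, E, F} has 6 states.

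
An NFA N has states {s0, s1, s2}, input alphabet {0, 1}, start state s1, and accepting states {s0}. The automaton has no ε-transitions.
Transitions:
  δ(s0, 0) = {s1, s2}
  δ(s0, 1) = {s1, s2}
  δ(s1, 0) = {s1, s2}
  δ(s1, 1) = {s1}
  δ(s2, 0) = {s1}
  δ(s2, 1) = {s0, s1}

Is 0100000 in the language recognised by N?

rejected

Start: {s1}
read 0: {s1, s2}
read 1: {s0, s1}
read 0: {s1, s2}
read 0: {s1, s2}
read 0: {s1, s2}
read 0: {s1, s2}
read 0: {s1, s2}
Reachable ∩ accepting = {} — empty.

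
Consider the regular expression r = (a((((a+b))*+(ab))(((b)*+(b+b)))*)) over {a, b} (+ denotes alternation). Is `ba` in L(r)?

No split of ba into u·v has a matching u and ((((a+b))*+(ab))(((b)*+(b+b)))*) matching v.

no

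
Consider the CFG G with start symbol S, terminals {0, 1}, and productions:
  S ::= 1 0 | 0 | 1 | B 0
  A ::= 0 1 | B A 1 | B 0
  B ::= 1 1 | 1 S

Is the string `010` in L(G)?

no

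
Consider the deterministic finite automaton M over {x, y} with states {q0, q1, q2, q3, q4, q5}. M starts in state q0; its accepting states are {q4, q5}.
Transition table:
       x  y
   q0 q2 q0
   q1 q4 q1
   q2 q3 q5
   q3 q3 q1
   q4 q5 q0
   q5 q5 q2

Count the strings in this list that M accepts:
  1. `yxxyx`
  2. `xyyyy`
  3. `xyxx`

`yxxyx`: accepted
`xyyyy`: rejected
`xyxx`: accepted

2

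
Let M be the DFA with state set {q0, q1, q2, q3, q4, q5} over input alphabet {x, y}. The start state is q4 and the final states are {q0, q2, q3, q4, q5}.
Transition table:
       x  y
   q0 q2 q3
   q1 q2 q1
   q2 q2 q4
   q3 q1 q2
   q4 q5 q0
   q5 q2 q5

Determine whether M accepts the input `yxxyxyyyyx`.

accepted

q4 --y--> q0
q0 --x--> q2
q2 --x--> q2
q2 --y--> q4
q4 --x--> q5
q5 --y--> q5
q5 --y--> q5
q5 --y--> q5
q5 --y--> q5
q5 --x--> q2
End in state q2, which is an accepting state.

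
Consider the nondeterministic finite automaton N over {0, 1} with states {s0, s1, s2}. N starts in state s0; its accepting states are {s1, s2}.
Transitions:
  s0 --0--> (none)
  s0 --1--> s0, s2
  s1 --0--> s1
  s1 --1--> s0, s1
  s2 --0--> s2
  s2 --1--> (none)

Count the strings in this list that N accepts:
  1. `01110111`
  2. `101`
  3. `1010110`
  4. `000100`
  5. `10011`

0

`01110111`: rejected
`101`: rejected
`1010110`: rejected
`000100`: rejected
`10011`: rejected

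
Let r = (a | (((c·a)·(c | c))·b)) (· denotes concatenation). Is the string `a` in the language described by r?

yes

The left alternative a matches a.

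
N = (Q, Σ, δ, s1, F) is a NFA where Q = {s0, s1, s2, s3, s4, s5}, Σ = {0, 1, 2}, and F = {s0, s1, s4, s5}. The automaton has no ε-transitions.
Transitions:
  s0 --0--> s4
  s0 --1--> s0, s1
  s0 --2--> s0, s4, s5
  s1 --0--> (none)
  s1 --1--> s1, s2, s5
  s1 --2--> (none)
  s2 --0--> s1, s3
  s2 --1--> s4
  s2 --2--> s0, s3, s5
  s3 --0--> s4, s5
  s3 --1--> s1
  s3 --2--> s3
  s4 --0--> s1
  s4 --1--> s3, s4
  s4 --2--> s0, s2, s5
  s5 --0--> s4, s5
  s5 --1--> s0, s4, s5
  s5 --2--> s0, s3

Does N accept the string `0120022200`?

rejected

Start: {s1}
read 0: {}
The reachable set is empty and stays empty for the remaining 9 symbols.
Reachable ∩ accepting = {} — empty.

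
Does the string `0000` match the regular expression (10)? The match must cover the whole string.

No split of 0000 into u·v has 1 matching u and 0 matching v.

no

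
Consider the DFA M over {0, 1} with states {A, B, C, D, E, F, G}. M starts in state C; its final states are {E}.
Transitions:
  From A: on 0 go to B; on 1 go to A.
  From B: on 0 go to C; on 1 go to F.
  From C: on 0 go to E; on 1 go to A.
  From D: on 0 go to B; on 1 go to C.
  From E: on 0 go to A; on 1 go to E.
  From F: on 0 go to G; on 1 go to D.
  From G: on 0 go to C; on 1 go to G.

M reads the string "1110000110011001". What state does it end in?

C --1--> A
A --1--> A
A --1--> A
A --0--> B
B --0--> C
C --0--> E
E --0--> A
A --1--> A
A --1--> A
A --0--> B
B --0--> C
C --1--> A
A --1--> A
A --0--> B
B --0--> C
C --1--> A

A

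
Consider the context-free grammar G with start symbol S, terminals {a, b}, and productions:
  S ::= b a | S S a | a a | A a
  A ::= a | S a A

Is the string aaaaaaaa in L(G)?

S ⇒ Aa ⇒ SaAa ⇒ AaaAa ⇒ SaAaaAa ⇒ AaaAaaAa ⇒ aaaAaaAa ⇒ aaaaaaAa ⇒ aaaaaaaa

yes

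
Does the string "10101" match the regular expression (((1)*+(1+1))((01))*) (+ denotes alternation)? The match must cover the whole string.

Split as 1·0101: ((1)*+(1+1)) matches 1 and ((01))* matches 0101.

yes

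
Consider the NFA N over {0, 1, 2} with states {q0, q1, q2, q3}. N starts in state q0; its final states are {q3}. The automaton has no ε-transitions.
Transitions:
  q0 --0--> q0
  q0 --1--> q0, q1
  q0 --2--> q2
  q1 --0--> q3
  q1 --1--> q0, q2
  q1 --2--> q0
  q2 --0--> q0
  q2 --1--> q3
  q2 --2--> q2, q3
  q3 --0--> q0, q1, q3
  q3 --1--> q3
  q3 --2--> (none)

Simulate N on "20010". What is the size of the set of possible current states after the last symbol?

Start: {q0}
read 2: {q2}
read 0: {q0}
read 0: {q0}
read 1: {q0, q1}
read 0: {q0, q3}
Final reachable set {q0, q3} has 2 states.

2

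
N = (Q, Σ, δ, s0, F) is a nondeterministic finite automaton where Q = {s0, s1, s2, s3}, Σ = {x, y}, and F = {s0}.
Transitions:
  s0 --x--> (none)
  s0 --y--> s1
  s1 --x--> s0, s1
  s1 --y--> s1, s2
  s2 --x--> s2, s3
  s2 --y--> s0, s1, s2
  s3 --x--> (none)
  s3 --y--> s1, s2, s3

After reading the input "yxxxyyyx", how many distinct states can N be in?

4

Start: {s0}
read y: {s1}
read x: {s0, s1}
read x: {s0, s1}
read x: {s0, s1}
read y: {s1, s2}
read y: {s0, s1, s2}
read y: {s0, s1, s2}
read x: {s0, s1, s2, s3}
Final reachable set {s0, s1, s2, s3} has 4 states.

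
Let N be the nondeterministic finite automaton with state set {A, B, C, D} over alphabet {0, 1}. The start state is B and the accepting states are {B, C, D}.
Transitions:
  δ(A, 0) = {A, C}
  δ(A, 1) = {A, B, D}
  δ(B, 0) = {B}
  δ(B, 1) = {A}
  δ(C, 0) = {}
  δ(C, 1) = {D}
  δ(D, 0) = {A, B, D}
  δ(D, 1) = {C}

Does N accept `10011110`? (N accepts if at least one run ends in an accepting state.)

accepted

Start: {B}
read 1: {A}
read 0: {A, C}
read 0: {A, C}
read 1: {A, B, D}
read 1: {A, B, C, D}
read 1: {A, B, C, D}
read 1: {A, B, C, D}
read 0: {A, B, C, D}
Reachable ∩ accepting = {B, C, D} — nonempty.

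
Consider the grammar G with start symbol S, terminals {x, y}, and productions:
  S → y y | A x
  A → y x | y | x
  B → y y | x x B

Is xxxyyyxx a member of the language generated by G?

no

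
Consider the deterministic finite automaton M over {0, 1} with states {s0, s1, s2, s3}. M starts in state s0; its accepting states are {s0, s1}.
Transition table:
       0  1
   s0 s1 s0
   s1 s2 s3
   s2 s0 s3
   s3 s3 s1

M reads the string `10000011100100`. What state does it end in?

s0 --1--> s0
s0 --0--> s1
s1 --0--> s2
s2 --0--> s0
s0 --0--> s1
s1 --0--> s2
s2 --1--> s3
s3 --1--> s1
s1 --1--> s3
s3 --0--> s3
s3 --0--> s3
s3 --1--> s1
s1 --0--> s2
s2 --0--> s0

s0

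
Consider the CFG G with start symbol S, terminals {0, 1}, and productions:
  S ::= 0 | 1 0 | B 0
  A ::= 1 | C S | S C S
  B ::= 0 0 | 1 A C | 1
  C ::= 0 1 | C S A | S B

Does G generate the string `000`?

S ⇒ B0 ⇒ 000

yes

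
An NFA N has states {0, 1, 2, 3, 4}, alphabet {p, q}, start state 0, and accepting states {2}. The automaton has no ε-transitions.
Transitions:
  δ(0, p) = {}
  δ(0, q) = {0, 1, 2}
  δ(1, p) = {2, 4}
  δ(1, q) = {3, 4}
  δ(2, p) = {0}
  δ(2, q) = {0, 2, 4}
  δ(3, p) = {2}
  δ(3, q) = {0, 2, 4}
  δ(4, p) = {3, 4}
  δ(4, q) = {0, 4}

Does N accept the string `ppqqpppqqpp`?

Start: {0}
read p: {}
The reachable set is empty and stays empty for the remaining 10 symbols.
Reachable ∩ accepting = {} — empty.

rejected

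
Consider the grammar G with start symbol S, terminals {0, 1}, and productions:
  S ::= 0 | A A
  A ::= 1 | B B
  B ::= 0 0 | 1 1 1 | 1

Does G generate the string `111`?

yes

S ⇒ AA ⇒ 1A ⇒ 1BB ⇒ 11B ⇒ 111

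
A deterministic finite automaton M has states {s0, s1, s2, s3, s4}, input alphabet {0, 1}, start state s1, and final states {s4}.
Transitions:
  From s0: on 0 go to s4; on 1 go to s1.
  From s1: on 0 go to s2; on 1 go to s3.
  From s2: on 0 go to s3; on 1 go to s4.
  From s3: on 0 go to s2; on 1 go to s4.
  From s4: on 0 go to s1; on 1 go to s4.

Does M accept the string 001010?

rejected

s1 --0--> s2
s2 --0--> s3
s3 --1--> s4
s4 --0--> s1
s1 --1--> s3
s3 --0--> s2
End in state s2, which is not an accepting state.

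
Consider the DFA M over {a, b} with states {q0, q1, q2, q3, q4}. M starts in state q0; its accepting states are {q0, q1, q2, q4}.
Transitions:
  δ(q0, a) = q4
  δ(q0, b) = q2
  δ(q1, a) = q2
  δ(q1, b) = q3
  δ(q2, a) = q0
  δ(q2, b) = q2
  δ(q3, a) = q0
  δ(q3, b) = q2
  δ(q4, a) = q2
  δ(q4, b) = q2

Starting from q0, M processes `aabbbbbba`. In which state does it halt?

q0

q0 --a--> q4
q4 --a--> q2
q2 --b--> q2
q2 --b--> q2
q2 --b--> q2
q2 --b--> q2
q2 --b--> q2
q2 --b--> q2
q2 --a--> q0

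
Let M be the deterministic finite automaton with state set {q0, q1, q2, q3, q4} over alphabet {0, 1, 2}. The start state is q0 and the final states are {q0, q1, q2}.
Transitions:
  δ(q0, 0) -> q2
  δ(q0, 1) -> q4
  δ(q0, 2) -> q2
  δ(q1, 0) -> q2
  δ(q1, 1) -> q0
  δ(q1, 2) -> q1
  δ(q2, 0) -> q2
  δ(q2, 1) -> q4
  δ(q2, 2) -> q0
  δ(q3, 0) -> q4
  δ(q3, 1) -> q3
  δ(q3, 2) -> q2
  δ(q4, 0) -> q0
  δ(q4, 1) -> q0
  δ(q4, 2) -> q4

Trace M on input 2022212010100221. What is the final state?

q4

q0 --2--> q2
q2 --0--> q2
q2 --2--> q0
q0 --2--> q2
q2 --2--> q0
q0 --1--> q4
q4 --2--> q4
q4 --0--> q0
q0 --1--> q4
q4 --0--> q0
q0 --1--> q4
q4 --0--> q0
q0 --0--> q2
q2 --2--> q0
q0 --2--> q2
q2 --1--> q4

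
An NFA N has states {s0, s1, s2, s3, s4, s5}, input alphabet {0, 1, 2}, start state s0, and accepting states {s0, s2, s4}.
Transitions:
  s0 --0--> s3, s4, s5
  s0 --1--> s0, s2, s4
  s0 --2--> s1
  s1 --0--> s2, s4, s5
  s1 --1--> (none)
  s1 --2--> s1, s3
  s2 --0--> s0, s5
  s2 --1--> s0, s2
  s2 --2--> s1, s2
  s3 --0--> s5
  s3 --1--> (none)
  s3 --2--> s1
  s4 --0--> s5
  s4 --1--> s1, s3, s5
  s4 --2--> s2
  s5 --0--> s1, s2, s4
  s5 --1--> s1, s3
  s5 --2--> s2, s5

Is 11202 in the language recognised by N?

Start: {s0}
read 1: {s0, s2, s4}
read 1: {s0, s1, s2, s3, s4, s5}
read 2: {s1, s2, s3, s5}
read 0: {s0, s1, s2, s4, s5}
read 2: {s1, s2, s3, s5}
Reachable ∩ accepting = {s2} — nonempty.

accepted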